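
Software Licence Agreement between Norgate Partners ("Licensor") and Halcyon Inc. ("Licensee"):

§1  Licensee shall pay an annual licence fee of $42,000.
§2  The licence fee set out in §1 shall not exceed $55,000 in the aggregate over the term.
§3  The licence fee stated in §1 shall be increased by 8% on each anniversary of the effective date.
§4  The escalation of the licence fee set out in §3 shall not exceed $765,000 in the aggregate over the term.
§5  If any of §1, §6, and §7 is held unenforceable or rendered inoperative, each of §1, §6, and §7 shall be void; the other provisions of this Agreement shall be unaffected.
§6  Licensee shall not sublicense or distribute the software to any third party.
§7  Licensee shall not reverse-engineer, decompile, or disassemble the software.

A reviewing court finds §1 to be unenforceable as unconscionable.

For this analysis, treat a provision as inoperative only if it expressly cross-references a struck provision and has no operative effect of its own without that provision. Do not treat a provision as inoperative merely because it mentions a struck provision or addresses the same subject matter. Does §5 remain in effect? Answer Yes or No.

§1 is struck. §2 has no operative effect of its own apart from §1 and is therefore inoperative. §3 does nothing except set the escalation of the licence fee by reference to §1; with §1 gone it has no independent effect and is inoperative. §4 operates only by reference to §3, so it falls with §3. §5 declares §1, §6, and §7 mutually dependent; since one of them has fallen, all of them are of no effect. That brings down §6 and §7 as well. The remainder continues in force under §5. Only §5 remains in effect. §5 is among the surviving provisions, so the answer is yes.

Yes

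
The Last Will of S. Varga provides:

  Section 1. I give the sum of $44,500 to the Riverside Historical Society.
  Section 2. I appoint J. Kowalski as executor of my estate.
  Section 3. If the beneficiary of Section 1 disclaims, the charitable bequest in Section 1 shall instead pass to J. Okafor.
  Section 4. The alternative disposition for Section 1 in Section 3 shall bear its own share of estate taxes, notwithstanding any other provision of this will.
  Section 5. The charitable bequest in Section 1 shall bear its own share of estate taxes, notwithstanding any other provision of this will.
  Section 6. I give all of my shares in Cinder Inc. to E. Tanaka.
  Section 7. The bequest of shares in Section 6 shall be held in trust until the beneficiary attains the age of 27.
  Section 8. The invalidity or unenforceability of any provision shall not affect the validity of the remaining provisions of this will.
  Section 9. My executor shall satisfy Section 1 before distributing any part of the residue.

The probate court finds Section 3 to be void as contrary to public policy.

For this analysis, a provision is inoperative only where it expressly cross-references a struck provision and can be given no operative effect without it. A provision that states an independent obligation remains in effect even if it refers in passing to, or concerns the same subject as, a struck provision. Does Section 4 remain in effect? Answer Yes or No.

No

Section 3 is struck. The only function of Section 4 is the tax charge on Section 3, so it cannot stand once Section 3 is removed. Section 8 is a severability clause and preserves every provision that can still be given independent effect. Section 1, Section 2, Section 5, Section 6, Section 7, Section 8, and Section 9 remain in effect. Section 4 is among the inoperative provisions, so the answer is no.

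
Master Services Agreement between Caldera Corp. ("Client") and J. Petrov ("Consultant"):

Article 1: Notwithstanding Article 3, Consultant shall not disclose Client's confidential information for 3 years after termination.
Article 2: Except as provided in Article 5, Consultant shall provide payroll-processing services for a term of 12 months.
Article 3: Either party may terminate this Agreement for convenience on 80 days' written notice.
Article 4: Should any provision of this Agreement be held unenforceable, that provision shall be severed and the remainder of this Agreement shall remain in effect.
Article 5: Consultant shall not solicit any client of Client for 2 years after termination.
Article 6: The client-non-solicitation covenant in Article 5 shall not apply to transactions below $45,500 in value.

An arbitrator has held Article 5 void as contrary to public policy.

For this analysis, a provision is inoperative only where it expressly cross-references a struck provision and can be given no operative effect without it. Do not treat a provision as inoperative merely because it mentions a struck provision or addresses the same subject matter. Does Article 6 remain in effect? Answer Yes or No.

Article 5 is struck. Article 6 does nothing except set the carve-out from the client-non-solicitation covenant by reference to Article 5; with Article 5 gone it has no independent effect and is inoperative. Although Article 2 refers to Article 5, its operative terms do not depend on Article 5, so it remains in effect. Under the severability clause in Article 4, the remaining provisions continue in force. The provisions still in force are Article 1, Article 2, Article 3, and Article 4. Article 6 is among the inoperative provisions, so the answer is no.

No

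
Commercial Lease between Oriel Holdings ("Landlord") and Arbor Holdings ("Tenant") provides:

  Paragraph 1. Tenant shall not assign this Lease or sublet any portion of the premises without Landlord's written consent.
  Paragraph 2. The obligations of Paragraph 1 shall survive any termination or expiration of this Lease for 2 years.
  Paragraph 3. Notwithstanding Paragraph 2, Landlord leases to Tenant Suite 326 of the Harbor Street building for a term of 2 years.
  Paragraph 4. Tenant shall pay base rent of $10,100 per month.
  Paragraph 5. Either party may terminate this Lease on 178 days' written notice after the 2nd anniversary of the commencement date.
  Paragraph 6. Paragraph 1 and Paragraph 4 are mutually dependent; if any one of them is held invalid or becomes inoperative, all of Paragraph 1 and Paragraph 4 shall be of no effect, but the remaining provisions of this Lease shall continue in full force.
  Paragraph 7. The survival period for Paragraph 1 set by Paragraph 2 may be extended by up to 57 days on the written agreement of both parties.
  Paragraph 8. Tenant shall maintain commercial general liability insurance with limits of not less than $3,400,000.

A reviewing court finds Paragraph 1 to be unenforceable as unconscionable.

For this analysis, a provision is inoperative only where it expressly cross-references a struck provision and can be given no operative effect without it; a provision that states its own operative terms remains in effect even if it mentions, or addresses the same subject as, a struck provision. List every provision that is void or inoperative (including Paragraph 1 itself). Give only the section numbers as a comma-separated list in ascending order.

Paragraph 1 is struck. Paragraph 2 has no operative effect of its own apart from Paragraph 1 and is therefore inoperative. Paragraph 7 has no operative effect of its own apart from Paragraph 2 and is therefore inoperative. Paragraph 3 mentions Paragraph 2 but its own obligation stands independently of Paragraph 2, so Paragraph 3 is not affected. Paragraph 6 declares Paragraph 1 and Paragraph 4 mutually dependent; since one of them has fallen, all of them are of no effect. That brings down Paragraph 4 as well. The remainder continues in force under Paragraph 6. That leaves Paragraph 3, Paragraph 5, Paragraph 6, and Paragraph 8 in effect.

1, 2, 4, 7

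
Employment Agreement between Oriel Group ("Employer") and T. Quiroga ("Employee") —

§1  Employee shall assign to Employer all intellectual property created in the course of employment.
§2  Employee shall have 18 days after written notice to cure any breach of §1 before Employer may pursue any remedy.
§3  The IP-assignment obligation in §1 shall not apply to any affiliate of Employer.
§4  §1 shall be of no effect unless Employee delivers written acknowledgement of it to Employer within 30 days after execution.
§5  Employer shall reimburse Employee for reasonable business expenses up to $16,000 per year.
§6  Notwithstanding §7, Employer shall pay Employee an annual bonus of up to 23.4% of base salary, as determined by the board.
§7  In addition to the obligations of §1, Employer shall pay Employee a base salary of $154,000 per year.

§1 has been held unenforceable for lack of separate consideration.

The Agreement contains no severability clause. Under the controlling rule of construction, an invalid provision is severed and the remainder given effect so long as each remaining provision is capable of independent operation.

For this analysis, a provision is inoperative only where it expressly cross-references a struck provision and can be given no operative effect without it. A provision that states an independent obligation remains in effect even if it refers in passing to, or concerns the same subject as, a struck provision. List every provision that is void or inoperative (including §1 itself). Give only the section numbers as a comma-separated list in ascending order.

1, 2, 3, 4

§1 is struck. §2 operates only by reference to §1, so it falls with §1. The whole of §3 is the carve-out from the IP-assignment obligation, defined by reference to §1, so §3 cannot stand once §1 is removed. §4 has no operative effect of its own apart from §1 and is therefore inoperative. §7 mentions §1 but its own obligation stands independently of §1, so §7 is not affected. With no severability clause, the stated default rule severs what cannot stand and enforces each remaining provision that can operate on its own. The provisions still in force are §5, §6, and §7.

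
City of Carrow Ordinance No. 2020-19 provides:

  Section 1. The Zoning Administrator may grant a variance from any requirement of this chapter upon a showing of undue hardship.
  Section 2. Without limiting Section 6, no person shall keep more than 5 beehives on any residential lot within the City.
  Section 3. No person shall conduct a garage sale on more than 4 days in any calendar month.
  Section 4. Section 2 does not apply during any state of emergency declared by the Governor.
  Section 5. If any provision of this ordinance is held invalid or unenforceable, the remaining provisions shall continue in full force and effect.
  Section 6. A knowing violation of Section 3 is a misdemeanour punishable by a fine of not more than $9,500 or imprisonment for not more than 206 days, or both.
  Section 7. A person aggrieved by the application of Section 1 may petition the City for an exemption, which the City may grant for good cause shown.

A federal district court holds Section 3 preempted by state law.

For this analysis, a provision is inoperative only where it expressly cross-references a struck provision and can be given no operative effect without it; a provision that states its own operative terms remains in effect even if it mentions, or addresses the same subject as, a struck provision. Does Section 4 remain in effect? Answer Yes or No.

Yes

Section 3 is struck. The only function of Section 6 is the criminal penalty for violating Section 3, so it cannot stand once Section 3 is removed. Section 2 mentions Section 6 but its own obligation stands independently of Section 6, so Section 2 is not affected. Section 5 is a severability clause and preserves every provision that can still be given independent effect. The provisions still in force are Section 1, Section 2, Section 4, Section 5, and Section 7. Section 4 is among the surviving provisions, so the answer is yes.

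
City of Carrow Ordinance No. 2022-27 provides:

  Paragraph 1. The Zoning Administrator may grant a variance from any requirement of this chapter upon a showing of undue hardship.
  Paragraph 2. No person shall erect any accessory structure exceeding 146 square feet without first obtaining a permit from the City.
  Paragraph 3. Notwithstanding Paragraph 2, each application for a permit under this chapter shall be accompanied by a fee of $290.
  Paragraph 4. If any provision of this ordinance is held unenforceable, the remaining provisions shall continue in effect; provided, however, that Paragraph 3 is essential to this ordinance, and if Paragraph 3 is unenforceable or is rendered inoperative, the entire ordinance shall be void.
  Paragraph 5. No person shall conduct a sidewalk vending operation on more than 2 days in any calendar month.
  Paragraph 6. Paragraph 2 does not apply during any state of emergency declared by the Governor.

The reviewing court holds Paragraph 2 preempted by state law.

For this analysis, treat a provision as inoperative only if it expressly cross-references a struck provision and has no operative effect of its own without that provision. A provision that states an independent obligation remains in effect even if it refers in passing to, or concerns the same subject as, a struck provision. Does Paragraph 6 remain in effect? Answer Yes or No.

No

Paragraph 2 is struck. Paragraph 6 merely fixes the emergency suspension of Paragraph 2; with Paragraph 2 gone it has nothing to operate on and falls away. Although Paragraph 3 refers to Paragraph 2, its operative terms do not depend on Paragraph 2, so it remains in effect. Paragraph 4 makes Paragraph 3 an essential term, but Paragraph 3 is unaffected, so the severability proviso in Paragraph 4 preserves the remaining provisions. That leaves Paragraph 1, Paragraph 3, Paragraph 4, and Paragraph 5 in effect. Paragraph 6 is among the inoperative provisions, so the answer is no.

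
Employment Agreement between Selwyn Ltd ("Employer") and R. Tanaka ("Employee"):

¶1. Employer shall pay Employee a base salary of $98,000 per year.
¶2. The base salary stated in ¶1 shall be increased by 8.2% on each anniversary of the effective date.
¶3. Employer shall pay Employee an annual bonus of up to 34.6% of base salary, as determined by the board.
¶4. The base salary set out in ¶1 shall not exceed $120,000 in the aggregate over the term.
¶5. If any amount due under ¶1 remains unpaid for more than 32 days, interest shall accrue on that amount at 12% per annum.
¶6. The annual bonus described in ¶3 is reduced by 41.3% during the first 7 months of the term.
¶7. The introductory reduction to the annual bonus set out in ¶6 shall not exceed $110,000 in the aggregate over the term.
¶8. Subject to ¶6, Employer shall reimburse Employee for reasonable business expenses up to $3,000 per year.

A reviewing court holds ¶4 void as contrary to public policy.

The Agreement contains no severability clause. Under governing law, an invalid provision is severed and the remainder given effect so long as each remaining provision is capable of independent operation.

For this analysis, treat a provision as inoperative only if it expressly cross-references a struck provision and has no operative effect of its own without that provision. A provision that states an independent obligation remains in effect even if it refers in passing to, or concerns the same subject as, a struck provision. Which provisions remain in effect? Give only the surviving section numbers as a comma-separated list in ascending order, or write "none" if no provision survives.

¶4 is struck. No other provision's operative terms depend on ¶4. Under the stated default rule, only provisions that cannot operate independently fall away; the rest are enforced. ¶1, ¶2, ¶3, ¶5, ¶6, ¶7, and ¶8 remain in effect.

1, 2, 3, 5, 6, 7, 8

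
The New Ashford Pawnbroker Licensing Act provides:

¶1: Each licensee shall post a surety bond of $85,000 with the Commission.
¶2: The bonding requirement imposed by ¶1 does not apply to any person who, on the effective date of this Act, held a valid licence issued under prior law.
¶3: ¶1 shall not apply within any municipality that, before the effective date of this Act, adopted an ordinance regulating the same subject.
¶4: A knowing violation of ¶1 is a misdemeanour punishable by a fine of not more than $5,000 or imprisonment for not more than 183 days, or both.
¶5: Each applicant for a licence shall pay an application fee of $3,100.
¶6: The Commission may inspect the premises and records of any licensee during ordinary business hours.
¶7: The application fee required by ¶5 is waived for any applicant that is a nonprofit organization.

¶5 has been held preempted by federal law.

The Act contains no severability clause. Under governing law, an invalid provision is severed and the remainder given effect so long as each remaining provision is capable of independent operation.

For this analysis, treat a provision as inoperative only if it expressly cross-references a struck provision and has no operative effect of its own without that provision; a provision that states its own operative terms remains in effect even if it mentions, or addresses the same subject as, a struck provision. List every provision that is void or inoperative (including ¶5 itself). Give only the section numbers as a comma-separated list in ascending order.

5, 7

¶5 is struck. ¶7 has no operative effect of its own apart from ¶5 and is therefore inoperative. Under the stated default rule, only provisions that cannot operate independently fall away; the rest are enforced. That leaves ¶1, ¶2, ¶3, ¶4, and ¶6 in effect.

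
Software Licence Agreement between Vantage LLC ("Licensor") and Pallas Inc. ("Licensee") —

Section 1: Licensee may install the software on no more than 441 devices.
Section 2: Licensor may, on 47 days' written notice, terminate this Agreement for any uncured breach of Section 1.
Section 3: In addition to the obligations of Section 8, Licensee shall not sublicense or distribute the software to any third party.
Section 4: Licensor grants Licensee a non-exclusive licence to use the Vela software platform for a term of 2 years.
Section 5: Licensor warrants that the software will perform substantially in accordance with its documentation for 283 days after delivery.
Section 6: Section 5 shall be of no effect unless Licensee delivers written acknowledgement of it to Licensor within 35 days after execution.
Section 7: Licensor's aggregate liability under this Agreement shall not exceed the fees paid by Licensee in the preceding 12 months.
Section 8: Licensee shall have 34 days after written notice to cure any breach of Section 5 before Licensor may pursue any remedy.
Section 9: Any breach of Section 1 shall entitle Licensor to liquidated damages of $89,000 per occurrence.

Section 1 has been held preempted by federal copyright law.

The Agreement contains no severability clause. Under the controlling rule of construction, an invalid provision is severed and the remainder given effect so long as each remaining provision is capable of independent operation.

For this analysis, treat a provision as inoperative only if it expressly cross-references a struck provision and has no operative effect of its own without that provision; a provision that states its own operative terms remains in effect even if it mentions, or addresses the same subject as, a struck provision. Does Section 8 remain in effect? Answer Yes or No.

Yes

Section 1 is struck. Section 2 merely fixes the termination right for breach of Section 1; with Section 1 gone it has nothing to operate on and falls away. Section 9 has no operative effect of its own apart from Section 1 and is therefore inoperative. With no severability clause, the stated default rule severs what cannot stand and enforces each remaining provision that can operate on its own. Section 3, Section 4, Section 5, Section 6, Section 7, and Section 8 remain in effect. Section 8 is among the surviving provisions, so the answer is yes.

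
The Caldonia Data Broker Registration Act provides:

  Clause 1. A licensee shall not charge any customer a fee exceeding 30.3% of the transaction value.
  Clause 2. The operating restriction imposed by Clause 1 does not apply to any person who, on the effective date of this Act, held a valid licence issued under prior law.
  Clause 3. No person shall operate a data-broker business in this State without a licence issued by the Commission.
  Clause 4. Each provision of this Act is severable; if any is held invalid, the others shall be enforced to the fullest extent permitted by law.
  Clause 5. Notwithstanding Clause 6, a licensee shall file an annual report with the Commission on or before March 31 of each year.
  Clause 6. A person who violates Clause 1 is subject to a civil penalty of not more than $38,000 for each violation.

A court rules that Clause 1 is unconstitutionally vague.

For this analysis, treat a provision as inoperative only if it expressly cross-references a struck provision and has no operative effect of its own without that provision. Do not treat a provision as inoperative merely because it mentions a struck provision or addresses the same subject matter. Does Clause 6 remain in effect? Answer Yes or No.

Clause 1 is struck. The only function of Clause 2 is the grandfather exemption from Clause 1, so it cannot stand once Clause 1 is removed. Clause 6 merely fixes the civil penalty for violating Clause 1; with Clause 1 gone it has nothing to operate on and falls away. Although Clause 5 refers to Clause 6, its operative terms do not depend on Clause 6, so it remains in effect. Clause 4 is a severability clause and preserves every provision that can still be given independent effect. Clause 3, Clause 4, and Clause 5 remain in effect. Clause 6 is among the inoperative provisions, so the answer is no.

No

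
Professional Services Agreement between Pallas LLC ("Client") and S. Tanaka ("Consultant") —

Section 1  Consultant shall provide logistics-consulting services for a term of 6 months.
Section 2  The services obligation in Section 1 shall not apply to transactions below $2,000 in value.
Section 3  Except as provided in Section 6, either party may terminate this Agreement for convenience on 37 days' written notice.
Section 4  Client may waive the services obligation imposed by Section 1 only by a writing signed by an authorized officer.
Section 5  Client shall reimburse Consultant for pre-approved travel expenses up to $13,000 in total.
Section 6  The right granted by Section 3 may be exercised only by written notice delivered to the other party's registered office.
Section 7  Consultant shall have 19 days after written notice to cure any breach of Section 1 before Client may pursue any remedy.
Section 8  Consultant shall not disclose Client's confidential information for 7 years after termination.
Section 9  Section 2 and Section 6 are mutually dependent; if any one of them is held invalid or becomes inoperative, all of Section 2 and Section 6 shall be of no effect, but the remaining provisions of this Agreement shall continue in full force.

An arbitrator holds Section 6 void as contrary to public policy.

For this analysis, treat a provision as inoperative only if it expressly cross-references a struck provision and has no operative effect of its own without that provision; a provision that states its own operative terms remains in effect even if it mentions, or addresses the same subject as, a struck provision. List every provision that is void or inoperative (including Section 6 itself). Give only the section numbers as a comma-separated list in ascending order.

2, 6

Section 6 is struck. Although Section 3 refers to Section 6, its operative terms do not depend on Section 6, so it remains in effect. No other provision's operative terms depend on Section 6. Section 9 declares Section 2 and Section 6 mutually dependent; since one of them has fallen, all of them are of no effect. That brings down Section 2 as well. The remainder continues in force under Section 9. That leaves Section 1, Section 3, Section 4, Section 5, Section 7, Section 8, and Section 9 in effect.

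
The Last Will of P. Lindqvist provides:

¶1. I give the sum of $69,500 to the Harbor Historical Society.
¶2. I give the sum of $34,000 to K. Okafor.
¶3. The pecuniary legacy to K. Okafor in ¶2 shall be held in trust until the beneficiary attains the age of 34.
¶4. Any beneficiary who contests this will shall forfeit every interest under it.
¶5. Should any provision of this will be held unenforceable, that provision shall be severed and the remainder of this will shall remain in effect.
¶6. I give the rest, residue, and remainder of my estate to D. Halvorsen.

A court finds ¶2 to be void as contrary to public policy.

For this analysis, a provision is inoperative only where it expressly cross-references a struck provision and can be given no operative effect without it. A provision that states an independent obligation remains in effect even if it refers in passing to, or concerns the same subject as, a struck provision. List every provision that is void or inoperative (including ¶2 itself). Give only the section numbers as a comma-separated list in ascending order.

¶2 is struck. ¶3 operates only by reference to ¶2, so it falls with ¶2. ¶5 is a severability clause and preserves every provision that can still be given independent effect. The provisions still in force are ¶1, ¶4, ¶5, and ¶6.

2, 3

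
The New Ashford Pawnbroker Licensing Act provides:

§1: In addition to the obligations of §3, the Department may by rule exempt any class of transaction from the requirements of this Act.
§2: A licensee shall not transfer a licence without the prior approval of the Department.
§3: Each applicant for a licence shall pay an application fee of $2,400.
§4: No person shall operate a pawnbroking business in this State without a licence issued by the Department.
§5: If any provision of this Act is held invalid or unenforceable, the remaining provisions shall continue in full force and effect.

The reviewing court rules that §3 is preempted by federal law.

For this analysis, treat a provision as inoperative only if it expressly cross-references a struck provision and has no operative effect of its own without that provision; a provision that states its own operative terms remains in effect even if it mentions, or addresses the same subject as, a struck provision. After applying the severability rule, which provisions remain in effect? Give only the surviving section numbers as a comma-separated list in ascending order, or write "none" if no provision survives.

§3 is struck. §1 mentions §3 but its own obligation stands independently of §3, so §1 is not affected. Nothing else in the Act is defined by reference to §3. §5 is a severability clause and preserves every provision that can still be given independent effect. That leaves §1, §2, §4, and §5 in effect.

1, 2, 4, 5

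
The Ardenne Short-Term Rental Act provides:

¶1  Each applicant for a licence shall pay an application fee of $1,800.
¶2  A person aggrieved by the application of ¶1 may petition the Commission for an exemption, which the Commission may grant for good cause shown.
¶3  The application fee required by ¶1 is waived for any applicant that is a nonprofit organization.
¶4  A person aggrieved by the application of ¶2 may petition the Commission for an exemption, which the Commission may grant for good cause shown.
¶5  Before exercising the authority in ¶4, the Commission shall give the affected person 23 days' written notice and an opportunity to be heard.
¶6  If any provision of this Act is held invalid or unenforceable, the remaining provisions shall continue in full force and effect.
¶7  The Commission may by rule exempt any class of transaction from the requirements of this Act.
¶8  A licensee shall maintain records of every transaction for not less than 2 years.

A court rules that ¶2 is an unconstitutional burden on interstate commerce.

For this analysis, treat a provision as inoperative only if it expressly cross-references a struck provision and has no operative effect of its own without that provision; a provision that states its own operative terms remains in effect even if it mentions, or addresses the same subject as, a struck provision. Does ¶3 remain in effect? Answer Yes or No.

Yes

¶2 is struck. ¶4 operates only by reference to ¶2, so it falls with ¶2. ¶5 has no operative effect of its own apart from ¶4 and is therefore inoperative. ¶6 is a severability clause and preserves every provision that can still be given independent effect. That leaves ¶1, ¶3, ¶6, ¶7, and ¶8 in effect. ¶3 is among the surviving provisions, so the answer is yes.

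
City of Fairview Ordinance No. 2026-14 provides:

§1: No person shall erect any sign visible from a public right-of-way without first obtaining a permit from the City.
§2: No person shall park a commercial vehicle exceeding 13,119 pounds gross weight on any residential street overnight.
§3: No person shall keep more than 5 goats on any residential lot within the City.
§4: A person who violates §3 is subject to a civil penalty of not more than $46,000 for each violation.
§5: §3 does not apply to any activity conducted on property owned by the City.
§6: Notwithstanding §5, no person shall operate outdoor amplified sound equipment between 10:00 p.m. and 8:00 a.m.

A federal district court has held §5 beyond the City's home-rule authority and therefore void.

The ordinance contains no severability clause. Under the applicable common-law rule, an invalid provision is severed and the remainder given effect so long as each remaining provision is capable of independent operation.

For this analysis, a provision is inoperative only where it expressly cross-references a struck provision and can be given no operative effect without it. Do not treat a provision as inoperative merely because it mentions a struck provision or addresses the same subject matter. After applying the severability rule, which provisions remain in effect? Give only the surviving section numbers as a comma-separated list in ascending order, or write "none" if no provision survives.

1, 2, 3, 4, 6

§5 is struck. §6 mentions §5 but its own obligation stands independently of §5, so §6 is not affected. No other provision's operative terms depend on §5. With no severability clause, the stated default rule severs what cannot stand and enforces each remaining provision that can operate on its own. The provisions still in force are §1, §2, §3, §4, and §6.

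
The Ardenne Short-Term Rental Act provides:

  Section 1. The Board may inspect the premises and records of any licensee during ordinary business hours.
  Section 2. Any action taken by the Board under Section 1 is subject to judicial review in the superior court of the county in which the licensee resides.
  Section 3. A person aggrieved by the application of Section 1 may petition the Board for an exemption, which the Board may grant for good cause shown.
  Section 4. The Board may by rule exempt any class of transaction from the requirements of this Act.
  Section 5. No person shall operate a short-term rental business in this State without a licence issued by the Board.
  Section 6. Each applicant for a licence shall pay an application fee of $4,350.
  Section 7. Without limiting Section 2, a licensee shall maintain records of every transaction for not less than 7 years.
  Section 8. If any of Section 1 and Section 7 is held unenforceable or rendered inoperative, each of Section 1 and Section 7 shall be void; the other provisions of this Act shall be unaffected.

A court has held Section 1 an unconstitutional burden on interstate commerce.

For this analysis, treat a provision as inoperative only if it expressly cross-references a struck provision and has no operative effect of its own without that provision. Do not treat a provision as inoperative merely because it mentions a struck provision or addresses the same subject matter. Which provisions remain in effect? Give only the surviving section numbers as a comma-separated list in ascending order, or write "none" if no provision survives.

Section 1 is struck. Section 2 operates only by reference to Section 1, so it falls with Section 1. The only function of Section 3 is the exemption procedure for Section 1, so it cannot stand once Section 1 is removed. Section 8 declares Section 1 and Section 7 mutually dependent; since one of them has fallen, all of them are of no effect. That brings down Section 7 as well. The remainder continues in force under Section 8. Section 4, Section 5, Section 6, and Section 8 remain in effect.

4, 5, 6, 8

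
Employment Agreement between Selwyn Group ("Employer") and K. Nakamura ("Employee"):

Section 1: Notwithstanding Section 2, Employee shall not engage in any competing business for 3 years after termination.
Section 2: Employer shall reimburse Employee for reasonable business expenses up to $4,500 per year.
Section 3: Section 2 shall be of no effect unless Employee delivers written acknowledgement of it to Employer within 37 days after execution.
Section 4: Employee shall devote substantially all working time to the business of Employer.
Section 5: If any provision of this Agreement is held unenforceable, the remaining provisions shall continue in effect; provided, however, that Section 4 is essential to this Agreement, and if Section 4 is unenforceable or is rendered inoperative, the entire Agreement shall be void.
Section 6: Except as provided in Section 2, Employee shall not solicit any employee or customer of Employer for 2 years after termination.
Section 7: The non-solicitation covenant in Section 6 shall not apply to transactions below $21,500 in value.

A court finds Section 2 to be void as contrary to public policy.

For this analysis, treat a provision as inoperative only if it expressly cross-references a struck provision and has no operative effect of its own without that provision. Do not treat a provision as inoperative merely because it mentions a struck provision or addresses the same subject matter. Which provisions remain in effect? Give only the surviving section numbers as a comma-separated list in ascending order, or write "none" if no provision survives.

1, 4, 5, 6, 7

Section 2 is struck. The only function of Section 3 is the acknowledgement condition for Section 2, so it cannot stand once Section 2 is removed. Although Section 1 refers to Section 2, its operative terms do not depend on Section 2, so it remains in effect. Although Section 6 refers to Section 2, its operative terms do not depend on Section 2, so it remains in effect. Section 5 makes Section 4 an essential term, but Section 4 is unaffected, so the severability proviso in Section 5 preserves the remaining provisions. The provisions still in force are Section 1, Section 4, Section 5, Section 6, and Section 7.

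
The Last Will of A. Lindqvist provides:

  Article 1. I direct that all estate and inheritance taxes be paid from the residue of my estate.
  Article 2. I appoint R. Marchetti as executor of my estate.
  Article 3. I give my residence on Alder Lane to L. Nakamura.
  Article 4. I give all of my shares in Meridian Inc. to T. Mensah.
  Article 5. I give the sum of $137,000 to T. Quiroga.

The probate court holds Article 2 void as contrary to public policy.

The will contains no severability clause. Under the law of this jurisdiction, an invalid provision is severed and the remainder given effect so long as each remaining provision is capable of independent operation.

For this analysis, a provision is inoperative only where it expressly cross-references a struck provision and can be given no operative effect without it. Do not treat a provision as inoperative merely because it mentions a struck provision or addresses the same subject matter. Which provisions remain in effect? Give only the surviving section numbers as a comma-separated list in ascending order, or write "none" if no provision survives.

Article 2 is struck. No other provision's operative terms depend on Article 2. With no severability clause, the stated default rule severs what cannot stand and enforces each remaining provision that can operate on its own. The provisions still in force are Article 1, Article 3, Article 4, and Article 5.

1, 3, 4, 5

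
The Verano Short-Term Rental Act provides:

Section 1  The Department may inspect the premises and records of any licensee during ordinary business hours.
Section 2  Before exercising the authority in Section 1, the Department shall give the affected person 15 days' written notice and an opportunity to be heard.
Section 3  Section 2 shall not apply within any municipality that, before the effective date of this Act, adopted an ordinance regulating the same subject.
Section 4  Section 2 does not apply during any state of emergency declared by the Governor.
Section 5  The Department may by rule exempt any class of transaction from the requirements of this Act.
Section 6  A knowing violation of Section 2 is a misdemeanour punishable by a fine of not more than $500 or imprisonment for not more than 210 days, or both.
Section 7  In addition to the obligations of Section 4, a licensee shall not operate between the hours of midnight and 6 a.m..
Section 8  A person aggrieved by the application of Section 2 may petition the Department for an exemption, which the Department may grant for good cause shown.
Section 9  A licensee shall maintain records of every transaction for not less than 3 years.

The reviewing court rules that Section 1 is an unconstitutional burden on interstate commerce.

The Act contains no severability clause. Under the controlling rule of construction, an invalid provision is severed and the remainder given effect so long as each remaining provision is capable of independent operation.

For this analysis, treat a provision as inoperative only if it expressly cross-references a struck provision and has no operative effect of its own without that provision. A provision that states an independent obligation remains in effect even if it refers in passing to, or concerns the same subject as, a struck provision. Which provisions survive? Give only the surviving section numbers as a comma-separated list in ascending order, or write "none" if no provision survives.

5, 7, 9

Section 1 is struck. The only function of Section 2 is the notice-and-hearing requirement for Section 1, so it cannot stand once Section 1 is removed. The only function of Section 3 is the local-preemption carve-out from Section 2, so it cannot stand once Section 2 is removed. Section 4 has no operative effect of its own apart from Section 2 and is therefore inoperative. Section 6 has no operative effect of its own apart from Section 2 and is therefore inoperative. Section 8 operates only by reference to Section 2, so it falls with Section 2. Section 7 mentions Section 4 but its own obligation stands independently of Section 4, so Section 7 is not affected. Under the stated default rule, only provisions that cannot operate independently fall away; the rest are enforced. Section 5, Section 7, and Section 9 remain in effect.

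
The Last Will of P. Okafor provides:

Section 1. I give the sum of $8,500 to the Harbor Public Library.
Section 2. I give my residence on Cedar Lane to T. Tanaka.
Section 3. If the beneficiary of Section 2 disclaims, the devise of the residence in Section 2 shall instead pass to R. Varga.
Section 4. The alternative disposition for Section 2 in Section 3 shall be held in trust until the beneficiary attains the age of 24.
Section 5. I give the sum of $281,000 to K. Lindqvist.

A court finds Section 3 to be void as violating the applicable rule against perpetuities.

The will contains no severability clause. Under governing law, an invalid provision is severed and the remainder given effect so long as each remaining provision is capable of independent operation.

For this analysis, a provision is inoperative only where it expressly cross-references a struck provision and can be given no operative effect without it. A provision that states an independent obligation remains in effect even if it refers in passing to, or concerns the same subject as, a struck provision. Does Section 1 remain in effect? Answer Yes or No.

Yes

Section 3 is struck. The only function of Section 4 is the trust for Section 3, so it cannot stand once Section 3 is removed. With no severability clause, the stated default rule severs what cannot stand and enforces each remaining provision that can operate on its own. Section 1, Section 2, and Section 5 remain in effect. Section 1 is among the surviving provisions, so the answer is yes.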